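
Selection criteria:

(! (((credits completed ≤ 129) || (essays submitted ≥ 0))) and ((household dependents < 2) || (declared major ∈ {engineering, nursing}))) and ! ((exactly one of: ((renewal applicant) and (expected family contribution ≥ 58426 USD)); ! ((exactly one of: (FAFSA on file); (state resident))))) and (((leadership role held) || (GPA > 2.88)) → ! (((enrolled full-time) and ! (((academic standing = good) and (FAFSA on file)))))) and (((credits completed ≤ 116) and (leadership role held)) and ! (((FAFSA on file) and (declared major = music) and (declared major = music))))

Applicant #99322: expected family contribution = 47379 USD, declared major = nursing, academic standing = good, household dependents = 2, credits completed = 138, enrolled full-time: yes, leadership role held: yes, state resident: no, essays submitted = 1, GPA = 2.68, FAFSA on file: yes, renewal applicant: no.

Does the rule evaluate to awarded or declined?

Atomic conditions:
  credits completed ≤ 129: 138 ≤ 129 is false
  essays submitted ≥ 0: 1 ≥ 0 is true
  household dependents < 2: 2 < 2 is false
  declared major ∈ {engineering, nursing}: nursing is in the set → true
  renewal applicant: no → false
  expected family contribution ≥ 58426 USD: 47379 ≥ 58426 is false
  FAFSA on file: yes → true
  state resident: no → false
  leadership role held: yes → true
  GPA > 2.88: 2.68 > 2.88 is false
  enrolled full-time: yes → true
  academic standing = good: good == good is true
  credits completed ≤ 116: 138 ≤ 116 is false
  declared major = music: nursing == music is false
Combine:
[1.1.1] false OR true = true
[1.1] NOT true = false
[1.2] false OR true = true
[1] false AND true = false
[2.1.1] false AND false = false
[2.1.2.1] exactly-one(true, false) = true
[2.1.2] NOT true = false
[2.1] exactly-one(false, false) = false
[2] NOT false = true
[3.1] true OR false = true
[3.2.1.2.1] true AND true = true
[3.2.1.2] NOT true = false
[3.2.1] true AND false = false
[3.2] NOT false = true
[3] true → true = true
[4.1] false AND true = false
[4.2.1] true AND false AND false = false
[4.2] NOT false = true
[4] false AND true = false
[root] false AND true AND true AND false = false
Overall: false → declined

Declined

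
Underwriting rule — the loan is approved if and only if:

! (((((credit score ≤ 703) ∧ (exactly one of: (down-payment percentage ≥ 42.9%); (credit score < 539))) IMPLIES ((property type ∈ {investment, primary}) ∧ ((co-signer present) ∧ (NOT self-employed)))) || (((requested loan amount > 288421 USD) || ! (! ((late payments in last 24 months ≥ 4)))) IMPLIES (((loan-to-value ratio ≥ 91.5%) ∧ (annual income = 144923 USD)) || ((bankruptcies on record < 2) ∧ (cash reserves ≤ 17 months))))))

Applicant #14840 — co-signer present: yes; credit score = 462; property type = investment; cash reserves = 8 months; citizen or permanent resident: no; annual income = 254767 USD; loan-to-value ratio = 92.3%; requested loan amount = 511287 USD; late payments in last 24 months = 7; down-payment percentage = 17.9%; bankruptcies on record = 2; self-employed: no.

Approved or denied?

Atomic conditions:
  credit score ≤ 703: 462 ≤ 703 is true
  down-payment percentage ≥ 42.9%: 17.9 ≥ 42.9 is false
  credit score < 539: 462 < 539 is true
  property type ∈ {investment, primary}: investment is in the set → true
  co-signer present: yes → true
  NOT self-employed: no → true
  requested loan amount > 288421 USD: 511287 > 288421 is true
  late payments in last 24 months ≥ 4: 7 ≥ 4 is true
  loan-to-value ratio ≥ 91.5%: 92.3 ≥ 91.5 is true
  annual income = 144923 USD: 254767 == 144923 is false
  bankruptcies on record < 2: 2 < 2 is false
  cash reserves ≤ 17 months: 8 ≤ 17 is true
Combine:
[1.1.1.2] exactly-one(false, true) = true
[1.1.1] true AND true = true
[1.1.2.2] true AND true = true
[1.1.2] true AND true = true
[1.1] true → true = true
[1.2.1.2.1] NOT true = false
[1.2.1.2] NOT false = true
[1.2.1] true OR true = true
[1.2.2.1] true AND false = false
[1.2.2.2] false AND true = false
[1.2.2] false OR false = false
[1.2] true → false = false
[1] true OR false = true
[root] NOT true = false
Overall: false → denied

Denied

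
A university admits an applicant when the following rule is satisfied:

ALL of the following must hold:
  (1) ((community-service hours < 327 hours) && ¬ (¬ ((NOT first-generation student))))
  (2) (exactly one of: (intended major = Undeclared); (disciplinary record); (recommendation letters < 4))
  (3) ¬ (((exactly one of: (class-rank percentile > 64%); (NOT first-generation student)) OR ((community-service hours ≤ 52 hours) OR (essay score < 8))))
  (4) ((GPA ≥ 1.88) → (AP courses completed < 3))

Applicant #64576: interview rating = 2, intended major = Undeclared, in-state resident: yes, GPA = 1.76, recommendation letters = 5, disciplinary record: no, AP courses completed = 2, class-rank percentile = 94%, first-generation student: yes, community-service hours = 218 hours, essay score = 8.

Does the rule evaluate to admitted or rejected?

Atomic conditions:
  community-service hours < 327 hours: 218 < 327 is true
  NOT first-generation student: yes → false
  intended major = Undeclared: Undeclared == Undeclared is true
  disciplinary record: no → false
  recommendation letters < 4: 5 < 4 is false
  class-rank percentile > 64%: 94 > 64 is true
  community-service hours ≤ 52 hours: 218 ≤ 52 is false
  essay score < 8: 8 < 8 is false
  GPA ≥ 1.88: 1.76 ≥ 1.88 is false
  AP courses completed < 3: 2 < 3 is true
Combine:
[1.2.1] NOT false = true
[1.2] NOT true = false
[1] true AND false = false
[2] exactly-one(true, false, false) = true
[3.1.1] exactly-one(true, false) = true
[3.1.2] false OR false = false
[3.1] true OR false = true
[3] NOT true = false
[4] false → true (antecedent false ⇒ implication holds) = true
[root] false AND true AND false AND true = false
Overall: false → rejected

Rejected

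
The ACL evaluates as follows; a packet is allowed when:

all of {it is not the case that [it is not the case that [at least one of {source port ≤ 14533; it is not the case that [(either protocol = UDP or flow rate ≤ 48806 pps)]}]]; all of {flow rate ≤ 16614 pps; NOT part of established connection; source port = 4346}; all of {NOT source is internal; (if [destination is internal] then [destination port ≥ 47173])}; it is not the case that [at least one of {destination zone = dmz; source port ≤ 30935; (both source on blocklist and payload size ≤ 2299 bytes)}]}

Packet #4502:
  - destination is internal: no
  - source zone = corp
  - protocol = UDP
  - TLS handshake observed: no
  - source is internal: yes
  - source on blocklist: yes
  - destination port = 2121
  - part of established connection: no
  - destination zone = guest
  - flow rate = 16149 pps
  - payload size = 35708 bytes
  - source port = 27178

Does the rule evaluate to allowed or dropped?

Dropped

Atomic conditions:
  source port ≤ 14533: 27178 ≤ 14533 is false
  protocol = UDP: UDP == UDP is true
  flow rate ≤ 48806 pps: 16149 ≤ 48806 is true
  flow rate ≤ 16614 pps: 16149 ≤ 16614 is true
  NOT part of established connection: no → true
  source port = 4346: 27178 == 4346 is false
  NOT source is internal: yes → false
  destination is internal: no → false
  destination port ≥ 47173: 2121 ≥ 47173 is false
  destination zone = dmz: guest == dmz is false
  source port ≤ 30935: 27178 ≤ 30935 is true
  source on blocklist: yes → true
  payload size ≤ 2299 bytes: 35708 ≤ 2299 is false
Combine:
[1.1.1.2.1] true OR true = true
[1.1.1.2] NOT true = false
[1.1.1] false OR false = false
[1.1] NOT false = true
[1] NOT true = false
[2] true AND true AND false = false
[3.2] false → false (antecedent false ⇒ implication holds) = true
[3] false AND true = false
[4.1.3] true AND false = false
[4.1] false OR true OR false = true
[4] NOT true = false
[root] false AND false AND false AND false = false
Overall: false → dropped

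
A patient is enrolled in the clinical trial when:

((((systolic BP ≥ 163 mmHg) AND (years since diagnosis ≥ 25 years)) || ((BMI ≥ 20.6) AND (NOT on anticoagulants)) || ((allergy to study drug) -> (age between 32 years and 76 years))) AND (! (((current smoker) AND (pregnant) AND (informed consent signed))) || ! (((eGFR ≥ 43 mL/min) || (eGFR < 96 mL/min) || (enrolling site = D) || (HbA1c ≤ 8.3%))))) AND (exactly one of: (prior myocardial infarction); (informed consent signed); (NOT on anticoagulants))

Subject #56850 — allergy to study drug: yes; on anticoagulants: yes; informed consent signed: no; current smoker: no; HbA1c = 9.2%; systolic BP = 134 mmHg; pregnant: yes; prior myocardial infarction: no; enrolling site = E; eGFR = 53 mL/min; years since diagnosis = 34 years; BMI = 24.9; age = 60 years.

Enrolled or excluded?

Excluded

Atomic conditions:
  systolic BP ≥ 163 mmHg: 134 ≥ 163 is false
  years since diagnosis ≥ 25 years: 34 ≥ 25 is true
  BMI ≥ 20.6: 24.9 ≥ 20.6 is true
  NOT on anticoagulants: yes → false
  allergy to study drug: yes → true
  age between 32 years and 76 years: 60 in [32, 76] is true
  current smoker: no → false
  pregnant: yes → true
  informed consent signed: no → false
  eGFR ≥ 43 mL/min: 53 ≥ 43 is true
  eGFR < 96 mL/min: 53 < 96 is true
  enrolling site = D: E == D is false
  HbA1c ≤ 8.3%: 9.2 ≤ 8.3 is false
  prior myocardial infarction: no → false
Combine:
[1.1.1] false AND true = false
[1.1.2] true AND false = false
[1.1.3] true → true = true
[1.1] false OR false OR true = true
[1.2.1.1] false AND true AND false = false
[1.2.1] NOT false = true
[1.2.2.1] true OR true OR false OR false = true
[1.2.2] NOT true = false
[1.2] true OR false = true
[1] true AND true = true
[2] exactly-one(false, false, false) = false
[root] true AND false = false
Overall: false → excluded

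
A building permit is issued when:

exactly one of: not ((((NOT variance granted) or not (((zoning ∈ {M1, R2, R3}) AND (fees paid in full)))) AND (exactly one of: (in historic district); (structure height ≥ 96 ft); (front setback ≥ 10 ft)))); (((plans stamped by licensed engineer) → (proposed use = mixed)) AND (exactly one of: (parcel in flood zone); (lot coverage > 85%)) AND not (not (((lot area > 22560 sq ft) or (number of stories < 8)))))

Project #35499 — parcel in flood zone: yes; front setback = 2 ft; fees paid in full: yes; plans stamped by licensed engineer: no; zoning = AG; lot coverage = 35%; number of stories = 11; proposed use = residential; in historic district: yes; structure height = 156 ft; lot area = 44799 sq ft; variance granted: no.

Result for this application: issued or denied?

Atomic conditions:
  NOT variance granted: no → true
  zoning ∈ {M1, R2, R3}: AG is not in the set → false
  fees paid in full: yes → true
  in historic district: yes → true
  structure height ≥ 96 ft: 156 ≥ 96 is true
  front setback ≥ 10 ft: 2 ≥ 10 is false
  plans stamped by licensed engineer: no → false
  proposed use = mixed: residential == mixed is false
  parcel in flood zone: yes → true
  lot coverage > 85%: 35 > 85 is false
  lot area > 22560 sq ft: 44799 > 22560 is true
  number of stories < 8: 11 < 8 is false
Combine:
[1.1.1.2.1] false AND true = false
[1.1.1.2] NOT false = true
[1.1.1] true OR true = true
[1.1.2] exactly-one(true, true, false) = false
[1.1] true AND false = false
[1] NOT false = true
[2.1] false → false (antecedent false ⇒ implication holds) = true
[2.2] exactly-one(true, false) = true
[2.3.1.1] true OR false = true
[2.3.1] NOT true = false
[2.3] NOT false = true
[2] true AND true AND true = true
[root] exactly-one(true, true) = false
Overall: false → denied

Denied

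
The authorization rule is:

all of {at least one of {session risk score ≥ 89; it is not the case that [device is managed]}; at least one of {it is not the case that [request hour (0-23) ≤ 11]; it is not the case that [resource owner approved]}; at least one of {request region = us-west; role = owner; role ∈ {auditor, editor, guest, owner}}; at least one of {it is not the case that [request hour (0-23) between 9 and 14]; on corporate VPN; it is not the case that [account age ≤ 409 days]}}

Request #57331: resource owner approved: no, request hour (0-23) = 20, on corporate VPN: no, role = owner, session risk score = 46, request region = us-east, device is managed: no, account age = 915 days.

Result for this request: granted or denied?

Atomic conditions:
  session risk score ≥ 89: 46 ≥ 89 is false
  device is managed: no → false
  request hour (0-23) ≤ 11: 20 ≤ 11 is false
  resource owner approved: no → false
  request region = us-west: us-east == us-west is false
  role = owner: owner == owner is true
  role ∈ {auditor, editor, guest, owner}: owner is in the set → true
  request hour (0-23) between 9 and 14: 20 in [9, 14] is false
  on corporate VPN: no → false
  account age ≤ 409 days: 915 ≤ 409 is false
Combine:
[1.2] NOT false = true
[1] false OR true = true
[2.1] NOT false = true
[2.2] NOT false = true
[2] true OR true = true
[3] false OR true OR true = true
[4.1] NOT false = true
[4.3] NOT false = true
[4] true OR false OR true = true
[root] true AND true AND true AND true = true
Overall: true → granted

Granted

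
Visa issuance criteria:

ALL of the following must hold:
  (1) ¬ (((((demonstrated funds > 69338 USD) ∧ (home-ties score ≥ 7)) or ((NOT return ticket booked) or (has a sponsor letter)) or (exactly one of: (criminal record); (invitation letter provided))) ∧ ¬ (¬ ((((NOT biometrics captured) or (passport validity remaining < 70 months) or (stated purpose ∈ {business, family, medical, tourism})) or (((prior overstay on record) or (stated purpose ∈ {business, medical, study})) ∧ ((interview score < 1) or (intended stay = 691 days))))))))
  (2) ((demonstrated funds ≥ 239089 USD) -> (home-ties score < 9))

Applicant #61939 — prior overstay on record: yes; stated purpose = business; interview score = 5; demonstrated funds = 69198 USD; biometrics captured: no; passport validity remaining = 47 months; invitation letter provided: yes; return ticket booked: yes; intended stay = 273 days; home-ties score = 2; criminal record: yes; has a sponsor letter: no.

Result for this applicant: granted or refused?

Atomic conditions:
  demonstrated funds > 69338 USD: 69198 > 69338 is false
  home-ties score ≥ 7: 2 ≥ 7 is false
  NOT return ticket booked: yes → false
  has a sponsor letter: no → false
  criminal record: yes → true
  invitation letter provided: yes → true
  NOT biometrics captured: no → true
  passport validity remaining < 70 months: 47 < 70 is true
  stated purpose ∈ {business, family, medical, tourism}: business is in the set → true
  prior overstay on record: yes → true
  stated purpose ∈ {business, medical, study}: business is in the set → true
  interview score < 1: 5 < 1 is false
  intended stay = 691 days: 273 == 691 is false
  demonstrated funds ≥ 239089 USD: 69198 ≥ 239089 is false
  home-ties score < 9: 2 < 9 is true
Combine:
[1.1.1.1] false AND false = false
[1.1.1.2] false OR false = false
[1.1.1.3] exactly-one(true, true) = false
[1.1.1] false OR false OR false = false
[1.1.2.1.1.1] true OR true OR true = true
[1.1.2.1.1.2.1] true OR true = true
[1.1.2.1.1.2.2] false OR false = false
[1.1.2.1.1.2] true AND false = false
[1.1.2.1.1] true OR false = true
[1.1.2.1] NOT true = false
[1.1.2] NOT false = true
[1.1] false AND true = false
[1] NOT false = true
[2] false → true (antecedent false ⇒ implication holds) = true
[root] true AND true = true
Overall: true → granted

Granted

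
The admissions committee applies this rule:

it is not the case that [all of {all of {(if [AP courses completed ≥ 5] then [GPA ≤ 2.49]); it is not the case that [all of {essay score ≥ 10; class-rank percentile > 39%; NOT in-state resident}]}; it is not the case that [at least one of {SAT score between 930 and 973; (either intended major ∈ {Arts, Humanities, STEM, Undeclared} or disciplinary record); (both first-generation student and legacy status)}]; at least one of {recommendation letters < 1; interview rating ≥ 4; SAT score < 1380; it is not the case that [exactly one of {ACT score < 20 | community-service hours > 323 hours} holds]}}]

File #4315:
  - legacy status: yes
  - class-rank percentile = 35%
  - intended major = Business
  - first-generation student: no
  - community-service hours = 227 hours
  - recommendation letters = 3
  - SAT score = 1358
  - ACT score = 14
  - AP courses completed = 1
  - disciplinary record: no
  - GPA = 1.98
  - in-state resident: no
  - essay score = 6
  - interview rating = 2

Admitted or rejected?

Rejected

Atomic conditions:
  AP courses completed ≥ 5: 1 ≥ 5 is false
  GPA ≤ 2.49: 1.98 ≤ 2.49 is true
  essay score ≥ 10: 6 ≥ 10 is false
  class-rank percentile > 39%: 35 > 39 is false
  NOT in-state resident: no → true
  SAT score between 930 and 973: 1358 in [930, 973] is false
  intended major ∈ {Arts, Humanities, STEM, Undeclared}: Business is not in the set → false
  disciplinary record: no → false
  first-generation student: no → false
  legacy status: yes → true
  recommendation letters < 1: 3 < 1 is false
  interview rating ≥ 4: 2 ≥ 4 is false
  SAT score < 1380: 1358 < 1380 is true
  ACT score < 20: 14 < 20 is true
  community-service hours > 323 hours: 227 > 323 is false
Combine:
[1.1.1] false → true (antecedent false ⇒ implication holds) = true
[1.1.2.1] false AND false AND true = false
[1.1.2] NOT false = true
[1.1] true AND true = true
[1.2.1.2] false OR false = false
[1.2.1.3] false AND true = false
[1.2.1] false OR false OR false = false
[1.2] NOT false = true
[1.3.4.1] exactly-one(true, false) = true
[1.3.4] NOT true = false
[1.3] false OR false OR true OR false = true
[1] true AND true AND true = true
[root] NOT true = false
Overall: false → rejected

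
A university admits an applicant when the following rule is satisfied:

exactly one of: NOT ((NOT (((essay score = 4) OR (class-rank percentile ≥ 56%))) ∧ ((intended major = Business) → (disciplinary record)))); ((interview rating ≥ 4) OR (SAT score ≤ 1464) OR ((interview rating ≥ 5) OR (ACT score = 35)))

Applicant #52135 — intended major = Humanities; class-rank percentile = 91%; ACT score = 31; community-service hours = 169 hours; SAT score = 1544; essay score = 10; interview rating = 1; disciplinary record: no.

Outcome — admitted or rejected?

Admitted

Atomic conditions:
  essay score = 4: 10 == 4 is false
  class-rank percentile ≥ 56%: 91 ≥ 56 is true
  intended major = Business: Humanities == Business is false
  disciplinary record: no → false
  interview rating ≥ 4: 1 ≥ 4 is false
  SAT score ≤ 1464: 1544 ≤ 1464 is false
  interview rating ≥ 5: 1 ≥ 5 is false
  ACT score = 35: 31 == 35 is false
Combine:
[1.1.1.1] false OR true = true
[1.1.1] NOT true = false
[1.1.2] false → false (antecedent false ⇒ implication holds) = true
[1.1] false AND true = false
[1] NOT false = true
[2.3] false OR false = false
[2] false OR false OR false = false
[root] exactly-one(true, false) = true
Overall: true → admitted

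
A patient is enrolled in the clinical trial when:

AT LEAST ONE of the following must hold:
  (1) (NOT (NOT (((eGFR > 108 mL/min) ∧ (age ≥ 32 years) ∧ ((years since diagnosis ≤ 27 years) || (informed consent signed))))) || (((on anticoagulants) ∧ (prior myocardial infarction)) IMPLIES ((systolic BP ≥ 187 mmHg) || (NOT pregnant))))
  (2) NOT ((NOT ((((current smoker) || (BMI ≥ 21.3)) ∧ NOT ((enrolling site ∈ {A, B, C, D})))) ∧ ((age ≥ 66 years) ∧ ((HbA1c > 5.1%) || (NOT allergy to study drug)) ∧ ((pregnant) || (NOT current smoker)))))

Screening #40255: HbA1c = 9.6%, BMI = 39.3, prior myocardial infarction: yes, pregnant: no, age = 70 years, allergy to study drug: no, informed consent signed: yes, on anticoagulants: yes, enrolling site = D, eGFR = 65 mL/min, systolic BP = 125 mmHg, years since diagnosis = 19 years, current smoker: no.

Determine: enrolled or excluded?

Atomic conditions:
  eGFR > 108 mL/min: 65 > 108 is false
  age ≥ 32 years: 70 ≥ 32 is true
  years since diagnosis ≤ 27 years: 19 ≤ 27 is true
  informed consent signed: yes → true
  on anticoagulants: yes → true
  prior myocardial infarction: yes → true
  systolic BP ≥ 187 mmHg: 125 ≥ 187 is false
  NOT pregnant: no → true
  current smoker: no → false
  BMI ≥ 21.3: 39.3 ≥ 21.3 is true
  enrolling site ∈ {A, B, C, D}: D is in the set → true
  age ≥ 66 years: 70 ≥ 66 is true
  HbA1c > 5.1%: 9.6 > 5.1 is true
  NOT allergy to study drug: no → true
  pregnant: no → false
  NOT current smoker: no → true
Combine:
[1.1.1.1.3] true OR true = true
[1.1.1.1] false AND true AND true = false
[1.1.1] NOT false = true
[1.1] NOT true = false
[1.2.1] true AND true = true
[1.2.2] false OR true = true
[1.2] true → true = true
[1] false OR true = true
[2.1.1.1.1] false OR true = true
[2.1.1.1.2] NOT true = false
[2.1.1.1] true AND false = false
[2.1.1] NOT false = true
[2.1.2.2] true OR true = true
[2.1.2.3] false OR true = true
[2.1.2] true AND true AND true = true
[2.1] true AND true = true
[2] NOT true = false
[root] true OR false = true
Overall: true → enrolled

Enrolled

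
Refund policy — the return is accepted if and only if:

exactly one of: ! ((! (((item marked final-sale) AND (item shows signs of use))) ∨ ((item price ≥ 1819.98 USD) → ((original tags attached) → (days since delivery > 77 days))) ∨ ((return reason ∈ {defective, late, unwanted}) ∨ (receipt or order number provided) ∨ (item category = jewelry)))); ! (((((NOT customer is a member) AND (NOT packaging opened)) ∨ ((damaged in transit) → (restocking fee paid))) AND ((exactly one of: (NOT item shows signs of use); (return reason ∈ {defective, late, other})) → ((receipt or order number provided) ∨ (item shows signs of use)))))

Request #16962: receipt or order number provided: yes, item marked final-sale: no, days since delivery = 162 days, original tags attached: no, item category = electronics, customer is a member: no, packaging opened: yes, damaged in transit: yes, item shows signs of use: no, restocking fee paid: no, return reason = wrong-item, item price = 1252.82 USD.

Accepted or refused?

Atomic conditions:
  item marked final-sale: no → false
  item shows signs of use: no → false
  item price ≥ 1819.98 USD: 1252.82 ≥ 1819.98 is false
  original tags attached: no → false
  days since delivery > 77 days: 162 > 77 is true
  return reason ∈ {defective, late, unwanted}: wrong-item is not in the set → false
  receipt or order number provided: yes → true
  item category = jewelry: electronics == jewelry is false
  NOT customer is a member: no → true
  NOT packaging opened: yes → false
  damaged in transit: yes → true
  restocking fee paid: no → false
  NOT item shows signs of use: no → true
  return reason ∈ {defective, late, other}: wrong-item is not in the set → false
Combine:
[1.1.1.1] false AND false = false
[1.1.1] NOT false = true
[1.1.2.2] false → true (antecedent false ⇒ implication holds) = true
[1.1.2] false → true (antecedent false ⇒ implication holds) = true
[1.1.3] false OR true OR false = true
[1.1] true OR true OR true = true
[1] NOT true = false
[2.1.1.1] true AND false = false
[2.1.1.2] true → false = false
[2.1.1] false OR false = false
[2.1.2.1] exactly-one(true, false) = true
[2.1.2.2] true OR false = true
[2.1.2] true → true = true
[2.1] false AND true = false
[2] NOT false = true
[root] exactly-one(false, true) = true
Overall: true → accepted

Accepted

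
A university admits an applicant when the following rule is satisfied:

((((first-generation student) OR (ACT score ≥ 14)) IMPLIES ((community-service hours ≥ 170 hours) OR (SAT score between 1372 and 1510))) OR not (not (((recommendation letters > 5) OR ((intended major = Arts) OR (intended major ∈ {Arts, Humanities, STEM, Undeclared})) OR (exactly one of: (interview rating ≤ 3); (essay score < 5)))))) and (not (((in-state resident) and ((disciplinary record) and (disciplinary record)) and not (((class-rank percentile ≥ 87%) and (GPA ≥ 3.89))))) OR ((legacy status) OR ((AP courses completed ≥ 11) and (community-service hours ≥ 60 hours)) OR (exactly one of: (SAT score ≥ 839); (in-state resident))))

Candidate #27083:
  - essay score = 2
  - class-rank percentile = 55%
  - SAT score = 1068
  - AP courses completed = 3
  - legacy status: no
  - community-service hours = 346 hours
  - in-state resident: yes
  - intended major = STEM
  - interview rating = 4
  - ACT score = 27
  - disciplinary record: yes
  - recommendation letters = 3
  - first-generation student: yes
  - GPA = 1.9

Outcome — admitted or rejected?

Atomic conditions:
  first-generation student: yes → true
  ACT score ≥ 14: 27 ≥ 14 is true
  community-service hours ≥ 170 hours: 346 ≥ 170 is true
  SAT score between 1372 and 1510: 1068 in [1372, 1510] is false
  recommendation letters > 5: 3 > 5 is false
  intended major = Arts: STEM == Arts is false
  intended major ∈ {Arts, Humanities, STEM, Undeclared}: STEM is in the set → true
  interview rating ≤ 3: 4 ≤ 3 is false
  essay score < 5: 2 < 5 is true
  in-state resident: yes → true
  disciplinary record: yes → true
  class-rank percentile ≥ 87%: 55 ≥ 87 is false
  GPA ≥ 3.89: 1.9 ≥ 3.89 is false
  legacy status: no → false
  AP courses completed ≥ 11: 3 ≥ 11 is false
  community-service hours ≥ 60 hours: 346 ≥ 60 is true
  SAT score ≥ 839: 1068 ≥ 839 is true
Combine:
[1.1.1] true OR true = true
[1.1.2] true OR false = true
[1.1] true → true = true
[1.2.1.1.2] false OR true = true
[1.2.1.1.3] exactly-one(false, true) = true
[1.2.1.1] false OR true OR true = true
[1.2.1] NOT true = false
[1.2] NOT false = true
[1] true OR true = true
[2.1.1.2] true AND true = true
[2.1.1.3.1] false AND false = false
[2.1.1.3] NOT false = true
[2.1.1] true AND true AND true = true
[2.1] NOT true = false
[2.2.2] false AND true = false
[2.2.3] exactly-one(true, true) = false
[2.2] false OR false OR false = false
[2] false OR false = false
[root] true AND false = false
Overall: false → rejected

Rejected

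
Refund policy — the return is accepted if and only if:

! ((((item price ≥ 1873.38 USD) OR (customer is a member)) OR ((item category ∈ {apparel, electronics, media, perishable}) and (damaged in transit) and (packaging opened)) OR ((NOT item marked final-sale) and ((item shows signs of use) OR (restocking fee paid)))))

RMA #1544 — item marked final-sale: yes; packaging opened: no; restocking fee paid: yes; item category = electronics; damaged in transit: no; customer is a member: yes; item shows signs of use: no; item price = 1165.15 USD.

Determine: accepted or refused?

Refused

Atomic conditions:
  item price ≥ 1873.38 USD: 1165.15 ≥ 1873.38 is false
  customer is a member: yes → true
  item category ∈ {apparel, electronics, media, perishable}: electronics is in the set → true
  damaged in transit: no → false
  packaging opened: no → false
  NOT item marked final-sale: yes → false
  item shows signs of use: no → false
  restocking fee paid: yes → true
Combine:
[1.1] false OR true = true
[1.2] true AND false AND false = false
[1.3.2] false OR true = true
[1.3] false AND true = false
[1] true OR false OR false = true
[root] NOT true = false
Overall: false → refused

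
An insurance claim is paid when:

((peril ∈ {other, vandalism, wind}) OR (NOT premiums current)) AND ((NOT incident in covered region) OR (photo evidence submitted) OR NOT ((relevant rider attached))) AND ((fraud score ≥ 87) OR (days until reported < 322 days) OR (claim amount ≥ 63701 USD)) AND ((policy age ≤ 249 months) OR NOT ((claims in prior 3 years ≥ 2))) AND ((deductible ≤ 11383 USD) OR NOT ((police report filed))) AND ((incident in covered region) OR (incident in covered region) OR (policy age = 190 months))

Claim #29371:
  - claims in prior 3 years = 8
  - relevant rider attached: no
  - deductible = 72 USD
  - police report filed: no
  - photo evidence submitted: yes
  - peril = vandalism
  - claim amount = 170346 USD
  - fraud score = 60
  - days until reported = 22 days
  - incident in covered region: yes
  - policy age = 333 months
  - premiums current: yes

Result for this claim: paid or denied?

Denied

Atomic conditions:
  peril ∈ {other, vandalism, wind}: vandalism is in the set → true
  NOT premiums current: yes → false
  NOT incident in covered region: yes → false
  photo evidence submitted: yes → true
  relevant rider attached: no → false
  fraud score ≥ 87: 60 ≥ 87 is false
  days until reported < 322 days: 22 < 322 is true
  claim amount ≥ 63701 USD: 170346 ≥ 63701 is true
  policy age ≤ 249 months: 333 ≤ 249 is false
  claims in prior 3 years ≥ 2: 8 ≥ 2 is true
  deductible ≤ 11383 USD: 72 ≤ 11383 is true
  police report filed: no → false
  incident in covered region: yes → true
  policy age = 190 months: 333 == 190 is false
Combine:
[1] true OR false = true
[2.3] NOT false = true
[2] false OR true OR true = true
[3] false OR true OR true = true
[4.2] NOT true = false
[4] false OR false = false
[5.2] NOT false = true
[5] true OR true = true
[6] true OR true OR false = true
[root] true AND true AND true AND false AND true AND true = false
Overall: false → denied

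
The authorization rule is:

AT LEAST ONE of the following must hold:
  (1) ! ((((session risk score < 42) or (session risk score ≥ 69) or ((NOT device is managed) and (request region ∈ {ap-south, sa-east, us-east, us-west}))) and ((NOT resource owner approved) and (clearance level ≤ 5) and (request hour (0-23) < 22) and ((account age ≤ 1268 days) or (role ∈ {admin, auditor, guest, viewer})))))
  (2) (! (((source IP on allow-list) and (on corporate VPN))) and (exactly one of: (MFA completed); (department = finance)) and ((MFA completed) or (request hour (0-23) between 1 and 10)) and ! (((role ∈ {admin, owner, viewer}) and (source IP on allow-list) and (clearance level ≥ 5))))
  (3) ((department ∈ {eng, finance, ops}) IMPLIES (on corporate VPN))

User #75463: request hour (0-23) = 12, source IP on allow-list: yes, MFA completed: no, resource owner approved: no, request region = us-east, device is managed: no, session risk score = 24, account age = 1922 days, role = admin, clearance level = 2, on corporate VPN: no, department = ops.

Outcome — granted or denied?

Atomic conditions:
  session risk score < 42: 24 < 42 is true
  session risk score ≥ 69: 24 ≥ 69 is false
  NOT device is managed: no → true
  request region ∈ {ap-south, sa-east, us-east, us-west}: us-east is in the set → true
  NOT resource owner approved: no → true
  clearance level ≤ 5: 2 ≤ 5 is true
  request hour (0-23) < 22: 12 < 22 is true
  account age ≤ 1268 days: 1922 ≤ 1268 is false
  role ∈ {admin, auditor, guest, viewer}: admin is in the set → true
  source IP on allow-list: yes → true
  on corporate VPN: no → false
  MFA completed: no → false
  department = finance: ops == finance is false
  request hour (0-23) between 1 and 10: 12 in [1, 10] is false
  role ∈ {admin, owner, viewer}: admin is in the set → true
  clearance level ≥ 5: 2 ≥ 5 is false
  department ∈ {eng, finance, ops}: ops is in the set → true
Combine:
[1.1.1.3] true AND true = true
[1.1.1] true OR false OR true = true
[1.1.2.4] false OR true = true
[1.1.2] true AND true AND true AND true = true
[1.1] true AND true = true
[1] NOT true = false
[2.1.1] true AND false = false
[2.1] NOT false = true
[2.2] exactly-one(false, false) = false
[2.3] false OR false = false
[2.4.1] true AND true AND false = false
[2.4] NOT false = true
[2] true AND false AND false AND true = false
[3] true → false = false
[root] false OR false OR false = false
Overall: false → denied

Denied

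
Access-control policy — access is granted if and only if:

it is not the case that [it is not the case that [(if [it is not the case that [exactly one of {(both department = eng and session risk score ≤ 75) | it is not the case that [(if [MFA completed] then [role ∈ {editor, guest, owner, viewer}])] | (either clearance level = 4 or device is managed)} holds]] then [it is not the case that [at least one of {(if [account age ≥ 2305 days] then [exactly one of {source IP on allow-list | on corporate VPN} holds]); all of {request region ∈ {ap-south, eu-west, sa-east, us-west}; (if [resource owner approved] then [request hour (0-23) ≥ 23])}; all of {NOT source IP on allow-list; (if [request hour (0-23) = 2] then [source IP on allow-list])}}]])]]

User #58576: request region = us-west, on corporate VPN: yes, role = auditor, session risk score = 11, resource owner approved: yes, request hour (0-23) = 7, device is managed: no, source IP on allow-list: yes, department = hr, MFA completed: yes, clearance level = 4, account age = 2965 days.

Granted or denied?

Atomic conditions:
  department = eng: hr == eng is false
  session risk score ≤ 75: 11 ≤ 75 is true
  MFA completed: yes → true
  role ∈ {editor, guest, owner, viewer}: auditor is not in the set → false
  clearance level = 4: 4 == 4 is true
  device is managed: no → false
  account age ≥ 2305 days: 2965 ≥ 2305 is true
  source IP on allow-list: yes → true
  on corporate VPN: yes → true
  request region ∈ {ap-south, eu-west, sa-east, us-west}: us-west is in the set → true
  resource owner approved: yes → true
  request hour (0-23) ≥ 23: 7 ≥ 23 is false
  NOT source IP on allow-list: yes → false
  request hour (0-23) = 2: 7 == 2 is false
Combine:
[1.1.1.1.1] false AND true = false
[1.1.1.1.2.1] true → false = false
[1.1.1.1.2] NOT false = true
[1.1.1.1.3] true OR false = true
[1.1.1.1] exactly-one(false, true, true) = false
[1.1.1] NOT false = true
[1.1.2.1.1.2] exactly-one(true, true) = false
[1.1.2.1.1] true → false = false
[1.1.2.1.2.2] true → false = false
[1.1.2.1.2] true AND false = false
[1.1.2.1.3.2] false → true (antecedent false ⇒ implication holds) = true
[1.1.2.1.3] false AND true = false
[1.1.2.1] false OR false OR false = false
[1.1.2] NOT false = true
[1.1] true → true = true
[1] NOT true = false
[root] NOT false = true
Overall: true → granted

Granted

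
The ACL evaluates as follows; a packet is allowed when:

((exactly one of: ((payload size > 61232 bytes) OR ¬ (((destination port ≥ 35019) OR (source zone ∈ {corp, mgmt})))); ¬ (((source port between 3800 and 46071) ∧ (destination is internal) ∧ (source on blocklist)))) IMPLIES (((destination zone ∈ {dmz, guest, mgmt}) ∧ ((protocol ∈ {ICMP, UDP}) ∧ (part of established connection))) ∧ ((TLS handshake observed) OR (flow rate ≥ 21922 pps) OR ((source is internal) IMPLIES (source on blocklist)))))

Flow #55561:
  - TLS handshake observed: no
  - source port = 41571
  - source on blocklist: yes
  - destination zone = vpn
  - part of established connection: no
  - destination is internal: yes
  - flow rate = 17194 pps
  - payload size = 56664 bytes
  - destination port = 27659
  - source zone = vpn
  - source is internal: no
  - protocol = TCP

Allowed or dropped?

Atomic conditions:
  payload size > 61232 bytes: 56664 > 61232 is false
  destination port ≥ 35019: 27659 ≥ 35019 is false
  source zone ∈ {corp, mgmt}: vpn is not in the set → false
  source port between 3800 and 46071: 41571 in [3800, 46071] is true
  destination is internal: yes → true
  source on blocklist: yes → true
  destination zone ∈ {dmz, guest, mgmt}: vpn is not in the set → false
  protocol ∈ {ICMP, UDP}: TCP is not in the set → false
  part of established connection: no → false
  TLS handshake observed: no → false
  flow rate ≥ 21922 pps: 17194 ≥ 21922 is false
  source is internal: no → false
Combine:
[1.1.2.1] false OR false = false
[1.1.2] NOT false = true
[1.1] false OR true = true
[1.2.1] true AND true AND true = true
[1.2] NOT true = false
[1] exactly-one(true, false) = true
[2.1.2] false AND false = false
[2.1] false AND false = false
[2.2.3] false → true (antecedent false ⇒ implication holds) = true
[2.2] false OR false OR true = true
[2] false AND true = false
[root] true → false = false
Overall: false → dropped

Dropped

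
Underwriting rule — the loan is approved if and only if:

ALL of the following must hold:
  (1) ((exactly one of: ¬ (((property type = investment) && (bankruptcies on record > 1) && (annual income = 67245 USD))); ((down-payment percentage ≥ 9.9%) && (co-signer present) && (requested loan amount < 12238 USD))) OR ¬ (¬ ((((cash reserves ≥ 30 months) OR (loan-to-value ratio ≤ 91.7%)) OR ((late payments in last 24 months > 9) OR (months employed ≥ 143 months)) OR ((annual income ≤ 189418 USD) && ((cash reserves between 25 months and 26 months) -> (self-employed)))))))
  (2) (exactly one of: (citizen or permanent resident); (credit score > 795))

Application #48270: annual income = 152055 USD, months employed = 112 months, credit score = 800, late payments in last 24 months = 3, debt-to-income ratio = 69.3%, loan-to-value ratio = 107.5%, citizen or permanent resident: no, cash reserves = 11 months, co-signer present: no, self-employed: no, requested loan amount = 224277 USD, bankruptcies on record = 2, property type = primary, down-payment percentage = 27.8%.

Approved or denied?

Approved

Atomic conditions:
  property type = investment: primary == investment is false
  bankruptcies on record > 1: 2 > 1 is true
  annual income = 67245 USD: 152055 == 67245 is false
  down-payment percentage ≥ 9.9%: 27.8 ≥ 9.9 is true
  co-signer present: no → false
  requested loan amount < 12238 USD: 224277 < 12238 is false
  cash reserves ≥ 30 months: 11 ≥ 30 is false
  loan-to-value ratio ≤ 91.7%: 107.5 ≤ 91.7 is false
  late payments in last 24 months > 9: 3 > 9 is false
  months employed ≥ 143 months: 112 ≥ 143 is false
  annual income ≤ 189418 USD: 152055 ≤ 189418 is true
  cash reserves between 25 months and 26 months: 11 in [25, 26] is false
  self-employed: no → false
  citizen or permanent resident: no → false
  credit score > 795: 800 > 795 is true
Combine:
[1.1.1.1] false AND true AND false = false
[1.1.1] NOT false = true
[1.1.2] true AND false AND false = false
[1.1] exactly-one(true, false) = true
[1.2.1.1.1] false OR false = false
[1.2.1.1.2] false OR false = false
[1.2.1.1.3.2] false → false (antecedent false ⇒ implication holds) = true
[1.2.1.1.3] true AND true = true
[1.2.1.1] false OR false OR true = true
[1.2.1] NOT true = false
[1.2] NOT false = true
[1] true OR true = true
[2] exactly-one(false, true) = true
[root] true AND true = true
Overall: true → approved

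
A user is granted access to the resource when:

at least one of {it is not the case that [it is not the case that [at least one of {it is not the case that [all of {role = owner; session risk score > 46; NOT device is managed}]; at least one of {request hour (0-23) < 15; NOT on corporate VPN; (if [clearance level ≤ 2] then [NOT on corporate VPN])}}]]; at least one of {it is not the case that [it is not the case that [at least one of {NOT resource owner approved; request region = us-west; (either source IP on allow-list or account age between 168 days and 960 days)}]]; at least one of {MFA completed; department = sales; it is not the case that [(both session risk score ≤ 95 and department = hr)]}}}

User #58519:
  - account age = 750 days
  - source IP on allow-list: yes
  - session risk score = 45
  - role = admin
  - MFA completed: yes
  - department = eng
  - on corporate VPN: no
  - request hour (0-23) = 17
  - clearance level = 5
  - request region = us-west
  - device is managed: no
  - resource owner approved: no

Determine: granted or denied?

Granted

Atomic conditions:
  role = owner: admin == owner is false
  session risk score > 46: 45 > 46 is false
  NOT device is managed: no → true
  request hour (0-23) < 15: 17 < 15 is false
  NOT on corporate VPN: no → true
  clearance level ≤ 2: 5 ≤ 2 is false
  NOT resource owner approved: no → true
  request region = us-west: us-west == us-west is true
  source IP on allow-list: yes → true
  account age between 168 days and 960 days: 750 in [168, 960] is true
  MFA completed: yes → true
  department = sales: eng == sales is false
  session risk score ≤ 95: 45 ≤ 95 is true
  department = hr: eng == hr is false
Combine:
[1.1.1.1.1] false AND false AND true = false
[1.1.1.1] NOT false = true
[1.1.1.2.3] false → true (antecedent false ⇒ implication holds) = true
[1.1.1.2] false OR true OR true = true
[1.1.1] true OR true = true
[1.1] NOT true = false
[1] NOT false = true
[2.1.1.1.3] true OR true = true
[2.1.1.1] true OR true OR true = true
[2.1.1] NOT true = false
[2.1] NOT false = true
[2.2.3.1] true AND false = false
[2.2.3] NOT false = true
[2.2] true OR false OR true = true
[2] true OR true = true
[root] true OR true = true
Overall: true → granted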